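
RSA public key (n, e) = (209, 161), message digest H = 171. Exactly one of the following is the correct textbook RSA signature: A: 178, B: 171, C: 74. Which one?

B

Candidate A: Squares mod 209: 178^1≡178, 178^2≡125, 178^4≡159, 178^8≡201, 178^16≡64, 178^32≡125, 178^64≡159, 178^128≡201; 161 = 128 + 32 + 1, so 178^161 ≡ 201·125·178 ≡ 68 (mod 209)
Candidate B: Squares mod 209: 171^1≡171, 171^2≡190, 171^4≡152, 171^8≡114, 171^16≡38, 171^32≡190, 171^64≡152, 171^128≡114; 161 = 128 + 32 + 1, so 171^161 ≡ 114·190·171 ≡ 171 (mod 209)
  → matches H = 171
Candidate C: Squares mod 209: 74^1≡74, 74^2≡42, 74^4≡92, 74^8≡104, 74^16≡157, 74^32≡196, 74^64≡169, 74^128≡137; 161 = 128 + 32 + 1, so 74^161 ≡ 137·196·74 ≡ 85 (mod 209)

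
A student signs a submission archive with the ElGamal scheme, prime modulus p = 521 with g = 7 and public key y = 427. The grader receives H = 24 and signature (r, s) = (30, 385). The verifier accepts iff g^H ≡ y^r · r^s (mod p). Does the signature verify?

Left side g^H mod p:
Squares mod 521: 7^1≡7, 7^2≡49, 7^4≡317, 7^8≡457, 7^16≡449
24 = 16 + 8, so 7^24 ≡ 449·457 ≡ 440 (mod 521)
Right side y^r · r^s mod p:
Squares mod 521: 427^1≡427, 427^2≡500, 427^4≡441, 427^8≡148, 427^16≡22
30 = 16 + 8 + 4 + 2, so 427^30 ≡ 22·148·441·500 ≡ 101 (mod 521)
Squares mod 521: 30^1≡30, 30^2≡379, 30^4≡366, 30^8≡59, 30^16≡355, 30^32≡464, 30^64≡123, 30^128≡20, 30^256≡400
385 = 256 + 128 + 1, so 30^385 ≡ 400·20·30 ≡ 340 (mod 521)
101·340 = 34340 ≡ 475 (mod 521)
440 ≠ 475, so verification fails.

does not verify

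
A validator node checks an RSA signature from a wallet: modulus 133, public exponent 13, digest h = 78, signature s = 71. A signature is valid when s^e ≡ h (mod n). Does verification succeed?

s^2 ≡ 71^2 = 5041 ≡ 120
s^4 ≡ 120^2 = 14400 ≡ 36
s^8 ≡ 36^2 = 1296 ≡ 99
13 = 8 + 4 + 1, so s^13 ≡ 99·36·71 ≡ 78 (mod 133)
Since 78 equals the digest 78, verification succeeds.

passes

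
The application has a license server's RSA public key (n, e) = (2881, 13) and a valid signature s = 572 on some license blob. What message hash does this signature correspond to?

Squares mod 2881: s^1≡572, s^2≡1631, s^4≡998, s^8≡2059
13 = 8 + 4 + 1, so s^13 ≡ 2059·998·572 ≡ 2124 (mod 2881)

2124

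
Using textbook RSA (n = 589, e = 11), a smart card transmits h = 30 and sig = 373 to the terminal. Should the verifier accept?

sig^2 ≡ 373^2 = 139129 ≡ 125
sig^4 ≡ 125^2 = 15625 ≡ 311
sig^8 ≡ 311^2 = 96721 ≡ 125
11 = 8 + 2 + 1, so sig^11 ≡ 125·125·373 ≡ 559 (mod 589)
The recovered value 559 does not match the digest 30.

reject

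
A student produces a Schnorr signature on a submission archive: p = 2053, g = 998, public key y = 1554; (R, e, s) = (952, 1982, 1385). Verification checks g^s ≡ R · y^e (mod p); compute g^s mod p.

1446

998^2 = 996004 ≡ 299
998^4 ≡ 299^2 = 89401 ≡ 1122
998^8 ≡ 1122^2 = 1258884 ≡ 395
998^16 ≡ 395^2 = 156025 ≡ 2050
998^32 ≡ 2050^2 = 4202500 ≡ 9
998^64 ≡ 9^2 = 81
998^128 ≡ 81^2 = 6561 ≡ 402
998^256 ≡ 402^2 = 161604 ≡ 1470
998^512 ≡ 1470^2 = 2160900 ≡ 1144
998^1024 ≡ 1144^2 = 1308736 ≡ 975
1385 = 1024 + 256 + 64 + 32 + 8 + 1, so 998^1385 ≡ 975·1470·81·9·395·998 ≡ 1446 (mod 2053)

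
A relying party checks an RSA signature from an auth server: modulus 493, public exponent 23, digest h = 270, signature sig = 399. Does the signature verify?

verifies

Squares mod 493: sig^1≡399, sig^2≡455, sig^4≡458, sig^8≡239, sig^16≡426
23 = 16 + 4 + 2 + 1, so sig^23 ≡ 426·458·455·399 ≡ 270 (mod 493)
Since 270 equals the digest 270, verification succeeds.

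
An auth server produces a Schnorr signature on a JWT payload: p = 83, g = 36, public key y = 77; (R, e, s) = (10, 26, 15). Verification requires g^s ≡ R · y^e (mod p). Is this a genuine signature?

forged

g^s mod p:
36^2 = 1296 ≡ 51
36^4 ≡ 51^2 = 2601 ≡ 28
36^8 ≡ 28^2 = 784 ≡ 37
15 = 8 + 4 + 2 + 1, so 36^15 ≡ 37·28·51·36 ≡ 68 (mod 83)
R · y^e mod p:
77^2 = 5929 ≡ 36
77^4 ≡ 36^2 = 1296 ≡ 51
77^8 ≡ 51^2 = 2601 ≡ 28
77^16 ≡ 28^2 = 784 ≡ 37
26 = 16 + 8 + 2, so 77^26 ≡ 37·28·36 ≡ 29 (mod 83)
10·29 = 290 ≡ 41 (mod 83)
68 ≠ 41; the check fails.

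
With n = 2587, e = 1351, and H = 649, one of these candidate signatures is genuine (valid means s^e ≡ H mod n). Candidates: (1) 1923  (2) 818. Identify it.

Candidate 1: 1923^1351 mod 2587 = 649
  → matches H = 649
Candidate 2: 818^1351 mod 2587 = 1364

1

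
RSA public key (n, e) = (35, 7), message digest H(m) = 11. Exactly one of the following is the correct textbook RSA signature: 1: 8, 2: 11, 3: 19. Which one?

2

Candidate 1: Squares mod 35: 8^1≡8, 8^2≡29, 8^4≡1; 7 = 4 + 2 + 1, so 8^7 ≡ 1·29·8 ≡ 22 (mod 35)
Candidate 2: Squares mod 35: 11^1≡11, 11^2≡16, 11^4≡11; 7 = 4 + 2 + 1, so 11^7 ≡ 11·16·11 ≡ 11 (mod 35)
  → matches H(m) = 11
Candidate 3: Squares mod 35: 19^1≡19, 19^2≡11, 19^4≡16; 7 = 4 + 2 + 1, so 19^7 ≡ 16·11·19 ≡ 19 (mod 35)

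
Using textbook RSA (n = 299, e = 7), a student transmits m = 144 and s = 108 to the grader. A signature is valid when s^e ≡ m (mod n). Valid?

no

s^2 ≡ 108^2 = 11664 ≡ 3
s^4 ≡ 3^2 = 9
7 = 4 + 2 + 1, so s^7 ≡ 9·3·108 ≡ 225 (mod 299)
The recovered value 225 does not match the digest 144.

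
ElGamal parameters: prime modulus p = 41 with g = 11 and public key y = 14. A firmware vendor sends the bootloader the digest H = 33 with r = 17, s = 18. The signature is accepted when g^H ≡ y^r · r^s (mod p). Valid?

Left side g^H mod p:
Squares mod 41: 11^1≡11, 11^2≡39, 11^4≡4, 11^8≡16, 11^16≡10, 11^32≡18
33 = 32 + 1, so 11^33 ≡ 18·11 ≡ 34 (mod 41)
Right side y^r · r^s mod p:
Squares mod 41: 14^1≡14, 14^2≡32, 14^4≡40, 14^8≡1, 14^16≡1
17 = 16 + 1, so 14^17 ≡ 1·14 ≡ 14 (mod 41)
Squares mod 41: 17^1≡17, 17^2≡2, 17^4≡4, 17^8≡16, 17^16≡10
18 = 16 + 2, so 17^18 ≡ 10·2 ≡ 20 (mod 41)
14·20 = 280 ≡ 34 (mod 41)
34 ≡ 34 (mod 41), so the signature is genuine.

yes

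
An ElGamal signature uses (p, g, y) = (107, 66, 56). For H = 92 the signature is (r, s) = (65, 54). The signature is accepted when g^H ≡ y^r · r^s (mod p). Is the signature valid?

invalid

Left side g^H mod p:
Squares mod 107: 66^1≡66, 66^2≡76, 66^4≡105, 66^8≡4, 66^16≡16, 66^32≡42, 66^64≡52
92 = 64 + 16 + 8 + 4, so 66^92 ≡ 52·16·4·105 ≡ 85 (mod 107)
Right side y^r · r^s mod p:
Squares mod 107: 56^1≡56, 56^2≡33, 56^4≡19, 56^8≡40, 56^16≡102, 56^32≡25, 56^64≡90
65 = 64 + 1, so 56^65 ≡ 90·56 ≡ 11 (mod 107)
Squares mod 107: 65^1≡65, 65^2≡52, 65^4≡29, 65^8≡92, 65^16≡11, 65^32≡14
54 = 32 + 16 + 4 + 2, so 65^54 ≡ 14·11·29·52 ≡ 42 (mod 107)
11·42 = 462 ≡ 34 (mod 107)
85 ≠ 34, so verification fails.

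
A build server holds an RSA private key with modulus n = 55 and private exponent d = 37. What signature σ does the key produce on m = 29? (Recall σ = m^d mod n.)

m^37 mod 55 = 39

39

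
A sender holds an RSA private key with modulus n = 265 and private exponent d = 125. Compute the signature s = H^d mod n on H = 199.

H^2 ≡ 199^2 = 39601 ≡ 116
H^4 ≡ 116^2 = 13456 ≡ 206
H^8 ≡ 206^2 = 42436 ≡ 36
H^16 ≡ 36^2 = 1296 ≡ 236
H^32 ≡ 236^2 = 55696 ≡ 46
H^64 ≡ 46^2 = 2116 ≡ 261
125 = 64 + 32 + 16 + 8 + 4 + 1, so H^125 ≡ 261·46·236·36·206·199 ≡ 229 (mod 265)

229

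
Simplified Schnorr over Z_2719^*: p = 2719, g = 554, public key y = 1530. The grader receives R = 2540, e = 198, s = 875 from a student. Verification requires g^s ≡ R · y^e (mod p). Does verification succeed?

g^s mod p:
Squares mod 2719: 554^1≡554, 554^2≡2388, 554^4≡801, 554^8≡2636, 554^16≡1451, 554^32≡895, 554^64≡1639, 554^128≡2668, 554^256≡2601, 554^512≡329
875 = 512 + 256 + 64 + 32 + 8 + 2 + 1, so 554^875 ≡ 329·2601·1639·895·2636·2388·554 ≡ 271 (mod 2719)
R · y^e mod p:
Squares mod 2719: 1530^1≡1530, 1530^2≡2560, 1530^4≡810, 1530^8≡821, 1530^16≡2448, 1530^32≡28, 1530^64≡784, 1530^128≡162
198 = 128 + 64 + 4 + 2, so 1530^198 ≡ 162·784·810·2560 ≡ 2292 (mod 2719)
2540·2292 = 5821680 ≡ 301 (mod 2719)
271 ≠ 301; the check fails.

fails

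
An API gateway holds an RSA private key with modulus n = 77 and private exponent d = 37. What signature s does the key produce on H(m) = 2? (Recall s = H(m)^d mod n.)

Squares mod 77: (H(m))^1≡2, (H(m))^2≡4, (H(m))^4≡16, (H(m))^8≡25, (H(m))^16≡9, (H(m))^32≡4
37 = 32 + 4 + 1, so (H(m))^37 ≡ 4·16·2 ≡ 51 (mod 77)

51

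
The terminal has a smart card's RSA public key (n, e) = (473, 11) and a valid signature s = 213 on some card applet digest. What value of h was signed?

s^2 ≡ 213^2 = 45369 ≡ 434
s^4 ≡ 434^2 = 188356 ≡ 102
s^8 ≡ 102^2 = 10404 ≡ 471
11 = 8 + 2 + 1, so s^11 ≡ 471·434·213 ≡ 59 (mod 473)

59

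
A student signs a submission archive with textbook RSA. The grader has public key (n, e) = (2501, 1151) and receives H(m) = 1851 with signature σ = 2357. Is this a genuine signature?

Squares mod 2501: σ^1≡2357, σ^2≡728, σ^4≡2273, σ^8≡1964, σ^16≡754, σ^32≡789, σ^64≡2273, σ^128≡1964, σ^256≡754, σ^512≡789, σ^1024≡2273
1151 = 1024 + 64 + 32 + 16 + 8 + 4 + 2 + 1, so σ^1151 ≡ 2273·2273·789·754·1964·2273·728·2357 ≡ 2276 (mod 2501)
The recovered value 2276 does not match the digest 1851.

forged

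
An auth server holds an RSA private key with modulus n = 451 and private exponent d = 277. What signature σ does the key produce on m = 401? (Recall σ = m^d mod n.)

m^2 ≡ 401^2 = 160801 ≡ 245
m^4 ≡ 245^2 = 60025 ≡ 42
m^8 ≡ 42^2 = 1764 ≡ 411
m^16 ≡ 411^2 = 168921 ≡ 247
m^32 ≡ 247^2 = 61009 ≡ 124
m^64 ≡ 124^2 = 15376 ≡ 42
m^128 ≡ 42^2 = 1764 ≡ 411
m^256 ≡ 411^2 = 168921 ≡ 247
277 = 256 + 16 + 4 + 1, so m^277 ≡ 247·247·42·401 ≡ 278 (mod 451)

278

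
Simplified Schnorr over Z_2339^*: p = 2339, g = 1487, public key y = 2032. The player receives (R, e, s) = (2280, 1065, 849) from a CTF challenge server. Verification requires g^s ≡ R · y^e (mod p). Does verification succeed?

passes

g^s mod p:
Squares mod 2339: 1487^1≡1487, 1487^2≡814, 1487^4≡659, 1487^8≡1566, 1487^16≡1084, 1487^32≡878, 1487^64≡1353, 1487^128≡1511, 1487^256≡257, 1487^512≡557
849 = 512 + 256 + 64 + 16 + 1, so 1487^849 ≡ 557·257·1353·1084·1487 ≡ 151 (mod 2339)
R · y^e mod p:
Squares mod 2339: 2032^1≡2032, 2032^2≡689, 2032^4≡2243, 2032^8≡2199, 2032^16≡888, 2032^32≡301, 2032^64≡1719, 2032^128≡804, 2032^256≡852, 2032^512≡814, 2032^1024≡659
1065 = 1024 + 32 + 8 + 1, so 2032^1065 ≡ 659·301·2199·2032 ≡ 1940 (mod 2339)
2280·1940 = 4423200 ≡ 151 (mod 2339)
151 ≡ 151 (mod 2339); signature holds.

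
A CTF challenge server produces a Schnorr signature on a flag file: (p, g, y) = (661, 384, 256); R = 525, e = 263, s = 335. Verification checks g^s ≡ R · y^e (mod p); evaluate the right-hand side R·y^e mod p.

96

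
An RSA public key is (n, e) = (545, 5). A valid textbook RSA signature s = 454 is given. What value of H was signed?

489

Squares mod 545: s^1≡454, s^2≡106, s^4≡336
5 = 4 + 1, so s^5 ≡ 336·454 ≡ 489 (mod 545)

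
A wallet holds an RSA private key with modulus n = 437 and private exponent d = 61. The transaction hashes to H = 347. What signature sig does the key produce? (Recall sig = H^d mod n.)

225

H^2 ≡ 347^2 = 120409 ≡ 234
H^4 ≡ 234^2 = 54756 ≡ 131
H^8 ≡ 131^2 = 17161 ≡ 118
H^16 ≡ 118^2 = 13924 ≡ 377
H^32 ≡ 377^2 = 142129 ≡ 104
61 = 32 + 16 + 8 + 4 + 1, so H^61 ≡ 104·377·118·131·347 ≡ 225 (mod 437)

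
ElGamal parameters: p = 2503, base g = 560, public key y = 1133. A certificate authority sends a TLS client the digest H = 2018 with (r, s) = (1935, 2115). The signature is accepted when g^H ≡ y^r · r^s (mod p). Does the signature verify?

does not verify

Left side g^H mod p:
560^2 = 313600 ≡ 725
560^4 ≡ 725^2 = 525625 ≡ 2498
560^8 ≡ 2498^2 = 6240004 ≡ 25
560^16 ≡ 25^2 = 625
560^32 ≡ 625^2 = 390625 ≡ 157
560^64 ≡ 157^2 = 24649 ≡ 2122
560^128 ≡ 2122^2 = 4502884 ≡ 2490
560^256 ≡ 2490^2 = 6200100 ≡ 169
560^512 ≡ 169^2 = 28561 ≡ 1028
560^1024 ≡ 1028^2 = 1056784 ≡ 518
2018 = 1024 + 512 + 256 + 128 + 64 + 32 + 2, so 560^2018 ≡ 518·1028·169·2490·2122·157·725 ≡ 2259 (mod 2503)
Right side y^r · r^s mod p:
1133^2 = 1283689 ≡ 2153
1133^4 ≡ 2153^2 = 4635409 ≡ 2356
1133^8 ≡ 2356^2 = 5550736 ≡ 1585
1133^16 ≡ 1585^2 = 2512225 ≡ 1716
1133^32 ≡ 1716^2 = 2944656 ≡ 1128
1133^64 ≡ 1128^2 = 1272384 ≡ 860
1133^128 ≡ 860^2 = 739600 ≡ 1215
1133^256 ≡ 1215^2 = 1476225 ≡ 1958
1133^512 ≡ 1958^2 = 3833764 ≡ 1671
1133^1024 ≡ 1671^2 = 2792241 ≡ 1396
1935 = 1024 + 512 + 256 + 128 + 8 + 4 + 2 + 1, so 1133^1935 ≡ 1396·1671·1958·1215·1585·2356·2153·1133 ≡ 818 (mod 2503)
1935^2 = 3744225 ≡ 2240
1935^4 ≡ 2240^2 = 5017600 ≡ 1588
1935^8 ≡ 1588^2 = 2521744 ≡ 1223
1935^16 ≡ 1223^2 = 1495729 ≡ 1438
1935^32 ≡ 1438^2 = 2067844 ≡ 366
1935^64 ≡ 366^2 = 133956 ≡ 1297
1935^128 ≡ 1297^2 = 1682209 ≡ 193
1935^256 ≡ 193^2 = 37249 ≡ 2207
1935^512 ≡ 2207^2 = 4870849 ≡ 11
1935^1024 ≡ 11^2 = 121
1935^2048 ≡ 121^2 = 14641 ≡ 2126
2115 = 2048 + 64 + 2 + 1, so 1935^2115 ≡ 2126·1297·2240·1935 ≡ 321 (mod 2503)
818·321 = 262578 ≡ 2266 (mod 2503)
2259 ≠ 2266, so verification fails.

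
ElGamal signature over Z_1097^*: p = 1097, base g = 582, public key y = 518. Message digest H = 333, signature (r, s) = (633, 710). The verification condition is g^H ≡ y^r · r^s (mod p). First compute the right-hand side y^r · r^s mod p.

Squares mod 1097: 518^1≡518, 518^2≡656, 518^4≡312, 518^8≡808, 518^16≡149, 518^32≡261, 518^64≡107, 518^128≡479, 518^256≡168, 518^512≡799
633 = 512 + 64 + 32 + 16 + 8 + 1, so 518^633 ≡ 799·107·261·149·808·518 ≡ 415 (mod 1097)
Squares mod 1097: 633^1≡633, 633^2≡284, 633^4≡575, 633^8≡428, 633^16≡1082, 633^32≡225, 633^64≡163, 633^128≡241, 633^256≡1037, 633^512≡309
710 = 512 + 128 + 64 + 4 + 2, so 633^710 ≡ 309·241·163·575·284 ≡ 214 (mod 1097)
y^r · r^s ≡ 415·214 = 88810 ≡ 1050 (mod 1097)

1050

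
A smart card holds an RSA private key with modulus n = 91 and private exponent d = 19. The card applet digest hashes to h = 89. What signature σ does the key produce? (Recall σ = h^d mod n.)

54

h^2 ≡ 89^2 = 7921 ≡ 4
h^4 ≡ 4^2 = 16
h^8 ≡ 16^2 = 256 ≡ 74
h^16 ≡ 74^2 = 5476 ≡ 16
19 = 16 + 2 + 1, so h^19 ≡ 16·4·89 ≡ 54 (mod 91)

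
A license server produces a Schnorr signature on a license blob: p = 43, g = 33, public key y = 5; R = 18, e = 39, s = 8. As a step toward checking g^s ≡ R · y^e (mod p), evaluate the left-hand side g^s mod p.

Squares mod 43: 33^1≡33, 33^2≡14, 33^4≡24, 33^8≡17
33^8 ≡ 17 (mod 43)

17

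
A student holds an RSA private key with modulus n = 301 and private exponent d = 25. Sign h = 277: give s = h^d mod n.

270

h^2 ≡ 277^2 = 76729 ≡ 275
h^4 ≡ 275^2 = 75625 ≡ 74
h^8 ≡ 74^2 = 5476 ≡ 58
h^16 ≡ 58^2 = 3364 ≡ 53
25 = 16 + 8 + 1, so h^25 ≡ 53·58·277 ≡ 270 (mod 301)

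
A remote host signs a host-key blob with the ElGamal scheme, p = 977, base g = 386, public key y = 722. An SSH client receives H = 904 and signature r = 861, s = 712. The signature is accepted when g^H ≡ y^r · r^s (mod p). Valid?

no

Left side g^H mod p:
386^2 = 148996 ≡ 492
386^4 ≡ 492^2 = 242064 ≡ 745
386^8 ≡ 745^2 = 555025 ≡ 89
386^16 ≡ 89^2 = 7921 ≡ 105
386^32 ≡ 105^2 = 11025 ≡ 278
386^64 ≡ 278^2 = 77284 ≡ 101
386^128 ≡ 101^2 = 10201 ≡ 431
386^256 ≡ 431^2 = 185761 ≡ 131
386^512 ≡ 131^2 = 17161 ≡ 552
904 = 512 + 256 + 128 + 8, so 386^904 ≡ 552·131·431·89 ≡ 653 (mod 977)
Right side y^r · r^s mod p:
722^2 = 521284 ≡ 543
722^4 ≡ 543^2 = 294849 ≡ 772
722^8 ≡ 772^2 = 595984 ≡ 14
722^16 ≡ 14^2 = 196
722^32 ≡ 196^2 = 38416 ≡ 313
722^64 ≡ 313^2 = 97969 ≡ 269
722^128 ≡ 269^2 = 72361 ≡ 63
722^256 ≡ 63^2 = 3969 ≡ 61
722^512 ≡ 61^2 = 3721 ≡ 790
861 = 512 + 256 + 64 + 16 + 8 + 4 + 1, so 722^861 ≡ 790·61·269·196·14·772·722 ≡ 544 (mod 977)
861^2 = 741321 ≡ 755
861^4 ≡ 755^2 = 570025 ≡ 434
861^8 ≡ 434^2 = 188356 ≡ 772
861^16 ≡ 772^2 = 595984 ≡ 14
861^32 ≡ 14^2 = 196
861^64 ≡ 196^2 = 38416 ≡ 313
861^128 ≡ 313^2 = 97969 ≡ 269
861^256 ≡ 269^2 = 72361 ≡ 63
861^512 ≡ 63^2 = 3969 ≡ 61
712 = 512 + 128 + 64 + 8, so 861^712 ≡ 61·269·313·772 ≡ 105 (mod 977)
544·105 = 57120 ≡ 454 (mod 977)
653 ≠ 454, so verification fails.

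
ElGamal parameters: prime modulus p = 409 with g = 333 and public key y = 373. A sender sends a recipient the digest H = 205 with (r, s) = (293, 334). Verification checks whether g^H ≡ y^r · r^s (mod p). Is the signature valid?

invalid

Left side g^H mod p:
333^205 mod 409 = 76
Right side y^r · r^s mod p:
373^293 mod 409 = 147
293^334 mod 409 = 397
147·397 = 58359 ≡ 281 (mod 409)
76 ≠ 281, so verification fails.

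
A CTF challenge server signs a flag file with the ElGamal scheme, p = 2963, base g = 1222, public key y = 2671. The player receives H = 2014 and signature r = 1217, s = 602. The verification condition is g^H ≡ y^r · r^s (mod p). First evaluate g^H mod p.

2218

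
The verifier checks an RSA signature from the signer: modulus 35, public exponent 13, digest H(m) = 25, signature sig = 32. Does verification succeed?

fails

Squares mod 35: sig^1≡32, sig^2≡9, sig^4≡11, sig^8≡16
13 = 8 + 4 + 1, so sig^13 ≡ 16·11·32 ≡ 32 (mod 35)
sig^13 mod 35 = 32, but H(m) = 25.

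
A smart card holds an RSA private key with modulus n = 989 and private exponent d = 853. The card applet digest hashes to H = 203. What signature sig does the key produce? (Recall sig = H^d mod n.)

Squares mod 989: H^1≡203, H^2≡660, H^4≡440, H^8≡745, H^16≡196, H^32≡834, H^64≡289, H^128≡445, H^256≡225, H^512≡186
853 = 512 + 256 + 64 + 16 + 4 + 1, so H^853 ≡ 186·225·289·196·440·203 ≡ 642 (mod 989)

642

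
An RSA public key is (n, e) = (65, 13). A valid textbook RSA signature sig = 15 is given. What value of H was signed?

15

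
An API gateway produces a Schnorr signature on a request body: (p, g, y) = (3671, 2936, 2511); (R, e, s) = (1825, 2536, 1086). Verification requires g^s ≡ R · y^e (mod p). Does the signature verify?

does not verify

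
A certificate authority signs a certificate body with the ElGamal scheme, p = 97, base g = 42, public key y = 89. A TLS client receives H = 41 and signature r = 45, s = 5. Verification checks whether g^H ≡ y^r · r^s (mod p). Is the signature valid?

Left side g^H mod p:
42^2 = 1764 ≡ 18
42^4 ≡ 18^2 = 324 ≡ 33
42^8 ≡ 33^2 = 1089 ≡ 22
42^16 ≡ 22^2 = 484 ≡ 96
42^32 ≡ 96^2 = 9216 ≡ 1
41 = 32 + 8 + 1, so 42^41 ≡ 1·22·42 ≡ 51 (mod 97)
Right side y^r · r^s mod p:
89^2 = 7921 ≡ 64
89^4 ≡ 64^2 = 4096 ≡ 22
89^8 ≡ 22^2 = 484 ≡ 96
89^16 ≡ 96^2 = 9216 ≡ 1
89^32 ≡ 1^2 = 1
45 = 32 + 8 + 4 + 1, so 89^45 ≡ 1·96·22·89 ≡ 79 (mod 97)
45^2 = 2025 ≡ 85
45^4 ≡ 85^2 = 7225 ≡ 47
5 = 4 + 1, so 45^5 ≡ 47·45 ≡ 78 (mod 97)
79·78 = 6162 ≡ 51 (mod 97)
51 ≡ 51 (mod 97), so the signature is genuine.

valid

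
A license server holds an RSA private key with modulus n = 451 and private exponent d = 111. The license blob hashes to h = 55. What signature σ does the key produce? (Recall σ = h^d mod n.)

44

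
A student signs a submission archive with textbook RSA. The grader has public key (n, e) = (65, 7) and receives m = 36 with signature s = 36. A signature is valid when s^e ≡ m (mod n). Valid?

Squares mod 65: s^1≡36, s^2≡61, s^4≡16
7 = 4 + 2 + 1, so s^7 ≡ 16·61·36 ≡ 36 (mod 65)
36 = m, so the signature checks out.

yes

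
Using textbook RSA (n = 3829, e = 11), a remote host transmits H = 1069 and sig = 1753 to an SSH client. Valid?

yes

sig^11 mod 3829 = 1069
1069 = H, so the signature checks out.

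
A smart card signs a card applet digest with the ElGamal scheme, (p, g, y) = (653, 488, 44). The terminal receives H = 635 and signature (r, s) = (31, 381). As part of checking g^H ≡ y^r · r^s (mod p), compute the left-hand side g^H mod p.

642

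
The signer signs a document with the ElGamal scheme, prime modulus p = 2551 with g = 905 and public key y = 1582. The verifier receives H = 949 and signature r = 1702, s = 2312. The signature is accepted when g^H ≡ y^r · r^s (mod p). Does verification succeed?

Left side g^H mod p:
905^2 = 819025 ≡ 154
905^4 ≡ 154^2 = 23716 ≡ 757
905^8 ≡ 757^2 = 573049 ≡ 1625
905^16 ≡ 1625^2 = 2640625 ≡ 340
905^32 ≡ 340^2 = 115600 ≡ 805
905^64 ≡ 805^2 = 648025 ≡ 71
905^128 ≡ 71^2 = 5041 ≡ 2490
905^256 ≡ 2490^2 = 6200100 ≡ 1170
905^512 ≡ 1170^2 = 1368900 ≡ 1564
949 = 512 + 256 + 128 + 32 + 16 + 4 + 1, so 905^949 ≡ 1564·1170·2490·805·340·757·905 ≡ 1346 (mod 2551)
Right side y^r · r^s mod p:
1582^2 = 2502724 ≡ 193
1582^4 ≡ 193^2 = 37249 ≡ 1535
1582^8 ≡ 1535^2 = 2356225 ≡ 1652
1582^16 ≡ 1652^2 = 2729104 ≡ 2085
1582^32 ≡ 2085^2 = 4347225 ≡ 321
1582^64 ≡ 321^2 = 103041 ≡ 1001
1582^128 ≡ 1001^2 = 1002001 ≡ 2009
1582^256 ≡ 2009^2 = 4036081 ≡ 399
1582^512 ≡ 399^2 = 159201 ≡ 1039
1582^1024 ≡ 1039^2 = 1079521 ≡ 448
1702 = 1024 + 512 + 128 + 32 + 4 + 2, so 1582^1702 ≡ 448·1039·2009·321·1535·193 ≡ 193 (mod 2551)
1702^2 = 2896804 ≡ 1419
1702^4 ≡ 1419^2 = 2013561 ≡ 822
1702^8 ≡ 822^2 = 675684 ≡ 2220
1702^16 ≡ 2220^2 = 4928400 ≡ 2419
1702^32 ≡ 2419^2 = 5851561 ≡ 2118
1702^64 ≡ 2118^2 = 4485924 ≡ 1266
1702^128 ≡ 1266^2 = 1602756 ≡ 728
1702^256 ≡ 728^2 = 529984 ≡ 1927
1702^512 ≡ 1927^2 = 3713329 ≡ 1624
1702^1024 ≡ 1624^2 = 2637376 ≡ 2193
1702^2048 ≡ 2193^2 = 4809249 ≡ 614
2312 = 2048 + 256 + 8, so 1702^2312 ≡ 614·1927·2220 ≡ 153 (mod 2551)
193·153 = 29529 ≡ 1468 (mod 2551)
1346 ≠ 1468, so verification fails.

fails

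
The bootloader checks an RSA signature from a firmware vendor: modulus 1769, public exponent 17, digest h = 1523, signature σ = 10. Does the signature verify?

verifies

σ^2 ≡ 10^2 = 100
σ^4 ≡ 100^2 = 10000 ≡ 1155
σ^8 ≡ 1155^2 = 1334025 ≡ 199
σ^16 ≡ 199^2 = 39601 ≡ 683
17 = 16 + 1, so σ^17 ≡ 683·10 ≡ 1523 (mod 1769)
Since 1523 equals the digest 1523, verification succeeds.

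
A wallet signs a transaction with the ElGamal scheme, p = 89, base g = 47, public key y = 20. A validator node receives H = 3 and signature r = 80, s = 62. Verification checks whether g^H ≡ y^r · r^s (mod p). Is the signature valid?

Left side g^H mod p:
Squares mod 89: 47^1≡47, 47^2≡73
3 = 2 + 1, so 47^3 ≡ 73·47 ≡ 49 (mod 89)
Right side y^r · r^s mod p:
Squares mod 89: 20^1≡20, 20^2≡44, 20^4≡67, 20^8≡39, 20^16≡8, 20^32≡64, 20^64≡2
80 = 64 + 16, so 20^80 ≡ 2·8 ≡ 16 (mod 89)
Squares mod 89: 80^1≡80, 80^2≡81, 80^4≡64, 80^8≡2, 80^16≡4, 80^32≡16
62 = 32 + 16 + 8 + 4 + 2, so 80^62 ≡ 16·4·2·64·81 ≡ 57 (mod 89)
16·57 = 912 ≡ 22 (mod 89)
49 ≠ 22, so verification fails.

invalid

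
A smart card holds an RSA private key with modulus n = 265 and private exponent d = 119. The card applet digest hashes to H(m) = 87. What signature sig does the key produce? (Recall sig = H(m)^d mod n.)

88

(H(m))^2 ≡ 87^2 = 7569 ≡ 149
(H(m))^4 ≡ 149^2 = 22201 ≡ 206
(H(m))^8 ≡ 206^2 = 42436 ≡ 36
(H(m))^16 ≡ 36^2 = 1296 ≡ 236
(H(m))^32 ≡ 236^2 = 55696 ≡ 46
(H(m))^64 ≡ 46^2 = 2116 ≡ 261
119 = 64 + 32 + 16 + 4 + 2 + 1, so (H(m))^119 ≡ 261·46·236·206·149·87 ≡ 88 (mod 265)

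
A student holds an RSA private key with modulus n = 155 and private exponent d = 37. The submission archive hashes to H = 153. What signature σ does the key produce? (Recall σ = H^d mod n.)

H^2 ≡ 153^2 = 23409 ≡ 4
H^4 ≡ 4^2 = 16
H^8 ≡ 16^2 = 256 ≡ 101
H^16 ≡ 101^2 = 10201 ≡ 126
H^32 ≡ 126^2 = 15876 ≡ 66
37 = 32 + 4 + 1, so H^37 ≡ 66·16·153 ≡ 58 (mod 155)

58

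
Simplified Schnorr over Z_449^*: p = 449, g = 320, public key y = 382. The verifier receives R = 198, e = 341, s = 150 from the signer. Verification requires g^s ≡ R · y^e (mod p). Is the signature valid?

invalid

g^s mod p:
Squares mod 449: 320^1≡320, 320^2≡28, 320^4≡335, 320^8≡424, 320^16≡176, 320^32≡444, 320^64≡25, 320^128≡176
150 = 128 + 16 + 4 + 2, so 320^150 ≡ 176·176·335·28 ≡ 245 (mod 449)
R · y^e mod p:
Squares mod 449: 382^1≡382, 382^2≡448, 382^4≡1, 382^8≡1, 382^16≡1, 382^32≡1, 382^64≡1, 382^128≡1, 382^256≡1
341 = 256 + 64 + 16 + 4 + 1, so 382^341 ≡ 1·1·1·1·382 ≡ 382 (mod 449)
198·382 = 75636 ≡ 204 (mod 449)
245 ≠ 204; the check fails.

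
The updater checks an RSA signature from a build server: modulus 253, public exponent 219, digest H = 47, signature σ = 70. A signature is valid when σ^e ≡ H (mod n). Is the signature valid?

σ^2 ≡ 70^2 = 4900 ≡ 93
σ^4 ≡ 93^2 = 8649 ≡ 47
σ^8 ≡ 47^2 = 2209 ≡ 185
σ^16 ≡ 185^2 = 34225 ≡ 70
σ^32 ≡ 70^2 = 4900 ≡ 93
σ^64 ≡ 93^2 = 8649 ≡ 47
σ^128 ≡ 47^2 = 2209 ≡ 185
219 = 128 + 64 + 16 + 8 + 2 + 1, so σ^219 ≡ 185·47·70·185·93·70 ≡ 47 (mod 253)
Since 47 equals the digest 47, verification succeeds.

valid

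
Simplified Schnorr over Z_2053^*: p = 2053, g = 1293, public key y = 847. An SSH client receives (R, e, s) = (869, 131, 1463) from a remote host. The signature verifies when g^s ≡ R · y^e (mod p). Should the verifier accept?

reject

g^s mod p:
1293^2 = 1671849 ≡ 707
1293^4 ≡ 707^2 = 499849 ≡ 970
1293^8 ≡ 970^2 = 940900 ≡ 626
1293^16 ≡ 626^2 = 391876 ≡ 1806
1293^32 ≡ 1806^2 = 3261636 ≡ 1472
1293^64 ≡ 1472^2 = 2166784 ≡ 869
1293^128 ≡ 869^2 = 755161 ≡ 1710
1293^256 ≡ 1710^2 = 2924100 ≡ 628
1293^512 ≡ 628^2 = 394384 ≡ 208
1293^1024 ≡ 208^2 = 43264 ≡ 151
1463 = 1024 + 256 + 128 + 32 + 16 + 4 + 2 + 1, so 1293^1463 ≡ 151·628·1710·1472·1806·970·707·1293 ≡ 197 (mod 2053)
R · y^e mod p:
847^2 = 717409 ≡ 912
847^4 ≡ 912^2 = 831744 ≡ 279
847^8 ≡ 279^2 = 77841 ≡ 1880
847^16 ≡ 1880^2 = 3534400 ≡ 1187
847^32 ≡ 1187^2 = 1408969 ≡ 611
847^64 ≡ 611^2 = 373321 ≡ 1728
847^128 ≡ 1728^2 = 2985984 ≡ 922
131 = 128 + 2 + 1, so 847^131 ≡ 922·912·847 ≡ 1472 (mod 2053)
869·1472 = 1279168 ≡ 149 (mod 2053)
197 ≠ 149; the check fails.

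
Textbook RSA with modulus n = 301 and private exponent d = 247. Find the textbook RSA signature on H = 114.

H^2 ≡ 114^2 = 12996 ≡ 53
H^4 ≡ 53^2 = 2809 ≡ 100
H^8 ≡ 100^2 = 10000 ≡ 67
H^16 ≡ 67^2 = 4489 ≡ 275
H^32 ≡ 275^2 = 75625 ≡ 74
H^64 ≡ 74^2 = 5476 ≡ 58
H^128 ≡ 58^2 = 3364 ≡ 53
247 = 128 + 64 + 32 + 16 + 4 + 2 + 1, so H^247 ≡ 53·58·74·275·100·53·114 ≡ 198 (mod 301)

198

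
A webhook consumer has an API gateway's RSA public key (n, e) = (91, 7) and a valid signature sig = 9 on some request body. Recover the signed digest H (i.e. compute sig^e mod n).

Squares mod 91: sig^1≡9, sig^2≡81, sig^4≡9
7 = 4 + 2 + 1, so sig^7 ≡ 9·81·9 ≡ 9 (mod 91)

9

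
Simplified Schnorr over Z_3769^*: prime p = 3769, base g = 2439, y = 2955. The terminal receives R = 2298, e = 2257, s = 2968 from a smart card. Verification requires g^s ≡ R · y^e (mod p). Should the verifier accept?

reject

g^s mod p:
2439^2 = 5948721 ≡ 1239
2439^4 ≡ 1239^2 = 1535121 ≡ 1138
2439^8 ≡ 1138^2 = 1295044 ≡ 2277
2439^16 ≡ 2277^2 = 5184729 ≡ 2354
2439^32 ≡ 2354^2 = 5541316 ≡ 886
2439^64 ≡ 886^2 = 784996 ≡ 1044
2439^128 ≡ 1044^2 = 1089936 ≡ 695
2439^256 ≡ 695^2 = 483025 ≡ 593
2439^512 ≡ 593^2 = 351649 ≡ 1132
2439^1024 ≡ 1132^2 = 1281424 ≡ 3733
2439^2048 ≡ 3733^2 = 13935289 ≡ 1296
2968 = 2048 + 512 + 256 + 128 + 16 + 8, so 2439^2968 ≡ 1296·1132·593·695·2354·2277 ≡ 192 (mod 3769)
R · y^e mod p:
2955^2 = 8732025 ≡ 3021
2955^4 ≡ 3021^2 = 9126441 ≡ 1692
2955^8 ≡ 1692^2 = 2862864 ≡ 2193
2955^16 ≡ 2193^2 = 4809249 ≡ 5
2955^32 ≡ 5^2 = 25
2955^64 ≡ 25^2 = 625
2955^128 ≡ 625^2 = 390625 ≡ 2418
2955^256 ≡ 2418^2 = 5846724 ≡ 1005
2955^512 ≡ 1005^2 = 1010025 ≡ 3702
2955^1024 ≡ 3702^2 = 13704804 ≡ 720
2955^2048 ≡ 720^2 = 518400 ≡ 2047
2257 = 2048 + 128 + 64 + 16 + 1, so 2955^2257 ≡ 2047·2418·625·5·2955 ≡ 3136 (mod 3769)
2298·3136 = 7206528 ≡ 200 (mod 3769)
192 ≠ 200; the check fails.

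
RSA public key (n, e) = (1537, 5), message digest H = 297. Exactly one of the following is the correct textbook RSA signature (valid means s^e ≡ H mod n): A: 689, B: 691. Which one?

Candidate A: 689^5 mod 1537 = 477
Candidate B: 691^5 mod 1537 = 297
  → matches H = 297

B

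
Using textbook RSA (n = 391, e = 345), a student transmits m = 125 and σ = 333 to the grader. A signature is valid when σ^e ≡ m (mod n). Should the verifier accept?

reject

Squares mod 391: σ^1≡333, σ^2≡236, σ^4≡174, σ^8≡169, σ^16≡18, σ^32≡324, σ^64≡188, σ^128≡154, σ^256≡256
345 = 256 + 64 + 16 + 8 + 1, so σ^345 ≡ 256·188·18·169·333 ≡ 194 (mod 391)
The recovered value 194 does not match the digest 125.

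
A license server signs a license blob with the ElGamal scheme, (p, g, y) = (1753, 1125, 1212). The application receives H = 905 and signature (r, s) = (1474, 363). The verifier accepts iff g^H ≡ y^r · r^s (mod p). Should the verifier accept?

Left side g^H mod p:
1125^2 = 1265625 ≡ 1712
1125^4 ≡ 1712^2 = 2930944 ≡ 1681
1125^8 ≡ 1681^2 = 2825761 ≡ 1678
1125^16 ≡ 1678^2 = 2815684 ≡ 366
1125^32 ≡ 366^2 = 133956 ≡ 728
1125^64 ≡ 728^2 = 529984 ≡ 578
1125^128 ≡ 578^2 = 334084 ≡ 1014
1125^256 ≡ 1014^2 = 1028196 ≡ 938
1125^512 ≡ 938^2 = 879844 ≡ 1591
905 = 512 + 256 + 128 + 8 + 1, so 1125^905 ≡ 1591·938·1014·1678·1125 ≡ 857 (mod 1753)
Right side y^r · r^s mod p:
1212^2 = 1468944 ≡ 1683
1212^4 ≡ 1683^2 = 2832489 ≡ 1394
1212^8 ≡ 1394^2 = 1943236 ≡ 912
1212^16 ≡ 912^2 = 831744 ≡ 822
1212^32 ≡ 822^2 = 675684 ≡ 779
1212^64 ≡ 779^2 = 606841 ≡ 303
1212^128 ≡ 303^2 = 91809 ≡ 653
1212^256 ≡ 653^2 = 426409 ≡ 430
1212^512 ≡ 430^2 = 184900 ≡ 835
1212^1024 ≡ 835^2 = 697225 ≡ 1284
1474 = 1024 + 256 + 128 + 64 + 2, so 1212^1474 ≡ 1284·430·653·303·1683 ≡ 317 (mod 1753)
1474^2 = 2172676 ≡ 709
1474^4 ≡ 709^2 = 502681 ≡ 1323
1474^8 ≡ 1323^2 = 1750329 ≡ 835
1474^16 ≡ 835^2 = 697225 ≡ 1284
1474^32 ≡ 1284^2 = 1648656 ≡ 836
1474^64 ≡ 836^2 = 698896 ≡ 1202
1474^128 ≡ 1202^2 = 1444804 ≡ 332
1474^256 ≡ 332^2 = 110224 ≡ 1538
363 = 256 + 64 + 32 + 8 + 2 + 1, so 1474^363 ≡ 1538·1202·836·835·709·1474 ≡ 1410 (mod 1753)
317·1410 = 446970 ≡ 1708 (mod 1753)
857 ≠ 1708, so verification fails.

reject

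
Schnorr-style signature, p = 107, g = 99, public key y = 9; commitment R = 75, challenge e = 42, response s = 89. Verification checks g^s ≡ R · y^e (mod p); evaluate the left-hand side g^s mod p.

99^89 mod 107 = 4

4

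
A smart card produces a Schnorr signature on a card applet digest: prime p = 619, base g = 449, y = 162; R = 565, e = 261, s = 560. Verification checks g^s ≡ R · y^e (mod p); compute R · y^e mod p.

457

162^2 = 26244 ≡ 246
162^4 ≡ 246^2 = 60516 ≡ 473
162^8 ≡ 473^2 = 223729 ≡ 270
162^16 ≡ 270^2 = 72900 ≡ 477
162^32 ≡ 477^2 = 227529 ≡ 356
162^64 ≡ 356^2 = 126736 ≡ 460
162^128 ≡ 460^2 = 211600 ≡ 521
162^256 ≡ 521^2 = 271441 ≡ 319
261 = 256 + 4 + 1, so 162^261 ≡ 319·473·162 ≡ 3 (mod 619)
R · y^e ≡ 565·3 = 1695 ≡ 457 (mod 619)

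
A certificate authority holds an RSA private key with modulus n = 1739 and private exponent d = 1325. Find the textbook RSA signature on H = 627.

272

Squares mod 1739: H^1≡627, H^2≡115, H^4≡1052, H^8≡700, H^16≡1341, H^32≡155, H^64≡1418, H^128≡440, H^256≡571, H^512≡848, H^1024≡897
1325 = 1024 + 256 + 32 + 8 + 4 + 1, so H^1325 ≡ 897·571·155·700·1052·627 ≡ 272 (mod 1739)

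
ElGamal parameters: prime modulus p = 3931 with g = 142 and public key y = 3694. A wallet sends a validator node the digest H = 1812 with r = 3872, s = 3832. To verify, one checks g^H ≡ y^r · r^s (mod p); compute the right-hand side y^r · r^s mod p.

2600

3694^2 = 13645636 ≡ 1135
3694^4 ≡ 1135^2 = 1288225 ≡ 2788
3694^8 ≡ 2788^2 = 7772944 ≡ 1357
3694^16 ≡ 1357^2 = 1841449 ≡ 1741
3694^32 ≡ 1741^2 = 3031081 ≡ 280
3694^64 ≡ 280^2 = 78400 ≡ 3711
3694^128 ≡ 3711^2 = 13771521 ≡ 1228
3694^256 ≡ 1228^2 = 1507984 ≡ 2411
3694^512 ≡ 2411^2 = 5812921 ≡ 2903
3694^1024 ≡ 2903^2 = 8427409 ≡ 3276
3694^2048 ≡ 3276^2 = 10732176 ≡ 546
3872 = 2048 + 1024 + 512 + 256 + 32, so 3694^3872 ≡ 546·3276·2903·2411·280 ≡ 3842 (mod 3931)
3872^2 = 14992384 ≡ 3481
3872^4 ≡ 3481^2 = 12117361 ≡ 2019
3872^8 ≡ 2019^2 = 4076361 ≡ 3845
3872^16 ≡ 3845^2 = 14784025 ≡ 3465
3872^32 ≡ 3465^2 = 12006225 ≡ 951
3872^64 ≡ 951^2 = 904401 ≡ 271
3872^128 ≡ 271^2 = 73441 ≡ 2683
3872^256 ≡ 2683^2 = 7198489 ≡ 828
3872^512 ≡ 828^2 = 685584 ≡ 1590
3872^1024 ≡ 1590^2 = 2528100 ≡ 467
3872^2048 ≡ 467^2 = 218089 ≡ 1884
3832 = 2048 + 1024 + 512 + 128 + 64 + 32 + 16 + 8, so 3872^3832 ≡ 1884·467·1590·2683·271·951·3465·3845 ≡ 1075 (mod 3931)
y^r · r^s ≡ 3842·1075 = 4130150 ≡ 2600 (mod 3931)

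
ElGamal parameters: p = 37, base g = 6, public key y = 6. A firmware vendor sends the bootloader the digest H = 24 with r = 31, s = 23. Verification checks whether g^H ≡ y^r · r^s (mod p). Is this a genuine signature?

genuine

Left side g^H mod p:
Squares mod 37: 6^1≡6, 6^2≡36, 6^4≡1, 6^8≡1, 6^16≡1
24 = 16 + 8, so 6^24 ≡ 1·1 ≡ 1 (mod 37)
Right side y^r · r^s mod p:
Squares mod 37: 6^1≡6, 6^2≡36, 6^4≡1, 6^8≡1, 6^16≡1
31 = 16 + 8 + 4 + 2 + 1, so 6^31 ≡ 1·1·1·36·6 ≡ 31 (mod 37)
Squares mod 37: 31^1≡31, 31^2≡36, 31^4≡1, 31^8≡1, 31^16≡1
23 = 16 + 4 + 2 + 1, so 31^23 ≡ 1·1·36·31 ≡ 6 (mod 37)
31·6 = 186 ≡ 1 (mod 37)
1 ≡ 1 (mod 37), so the signature is genuine.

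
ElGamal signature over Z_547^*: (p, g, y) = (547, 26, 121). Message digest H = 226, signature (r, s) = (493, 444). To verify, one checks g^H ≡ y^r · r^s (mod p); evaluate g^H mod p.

96

Squares mod 547: 26^1≡26, 26^2≡129, 26^4≡231, 26^8≡302, 26^16≡402, 26^32≡239, 26^64≡233, 26^128≡136
226 = 128 + 64 + 32 + 2, so 26^226 ≡ 136·233·239·129 ≡ 96 (mod 547)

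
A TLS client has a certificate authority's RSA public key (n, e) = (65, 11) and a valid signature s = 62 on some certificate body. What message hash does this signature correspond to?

43

s^2 ≡ 62^2 = 3844 ≡ 9
s^4 ≡ 9^2 = 81 ≡ 16
s^8 ≡ 16^2 = 256 ≡ 61
11 = 8 + 2 + 1, so s^11 ≡ 61·9·62 ≡ 43 (mod 65)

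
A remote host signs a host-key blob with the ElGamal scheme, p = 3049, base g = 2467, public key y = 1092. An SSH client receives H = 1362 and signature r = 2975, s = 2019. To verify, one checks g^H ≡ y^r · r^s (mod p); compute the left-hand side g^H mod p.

2467^1362 mod 3049 = 2601

2601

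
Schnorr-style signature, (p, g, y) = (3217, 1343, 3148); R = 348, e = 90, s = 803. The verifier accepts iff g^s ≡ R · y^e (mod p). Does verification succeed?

g^s mod p:
1343^2 = 1803649 ≡ 2129
1343^4 ≡ 2129^2 = 4532641 ≡ 3105
1343^8 ≡ 3105^2 = 9641025 ≡ 2893
1343^16 ≡ 2893^2 = 8369449 ≡ 2032
1343^32 ≡ 2032^2 = 4129024 ≡ 1613
1343^64 ≡ 1613^2 = 2601769 ≡ 2433
1343^128 ≡ 2433^2 = 5919489 ≡ 209
1343^256 ≡ 209^2 = 43681 ≡ 1860
1343^512 ≡ 1860^2 = 3459600 ≡ 1325
803 = 512 + 256 + 32 + 2 + 1, so 1343^803 ≡ 1325·1860·1613·2129·1343 ≡ 37 (mod 3217)
R · y^e mod p:
3148^2 = 9909904 ≡ 1544
3148^4 ≡ 1544^2 = 2383936 ≡ 139
3148^8 ≡ 139^2 = 19321 ≡ 19
3148^16 ≡ 19^2 = 361
3148^32 ≡ 361^2 = 130321 ≡ 1641
3148^64 ≡ 1641^2 = 2692881 ≡ 252
90 = 64 + 16 + 8 + 2, so 3148^90 ≡ 252·361·19·1544 ≡ 2166 (mod 3217)
348·2166 = 753768 ≡ 990 (mod 3217)
37 ≠ 990; the check fails.

fails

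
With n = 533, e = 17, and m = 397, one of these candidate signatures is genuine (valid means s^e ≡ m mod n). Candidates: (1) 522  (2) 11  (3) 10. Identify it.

Candidate 1: Squares mod 533: 522^1≡522, 522^2≡121, 522^4≡250, 522^8≡139, 522^16≡133; 17 = 16 + 1, so 522^17 ≡ 133·522 ≡ 136 (mod 533)
Candidate 2: Squares mod 533: 11^1≡11, 11^2≡121, 11^4≡250, 11^8≡139, 11^16≡133; 17 = 16 + 1, so 11^17 ≡ 133·11 ≡ 397 (mod 533)
  → matches m = 397
Candidate 3: Squares mod 533: 10^1≡10, 10^2≡100, 10^4≡406, 10^8≡139, 10^16≡133; 17 = 16 + 1, so 10^17 ≡ 133·10 ≡ 264 (mod 533)

2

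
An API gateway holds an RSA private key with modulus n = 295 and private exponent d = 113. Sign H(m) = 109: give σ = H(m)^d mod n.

Squares mod 295: (H(m))^1≡109, (H(m))^2≡81, (H(m))^4≡71, (H(m))^8≡26, (H(m))^16≡86, (H(m))^32≡21, (H(m))^64≡146
113 = 64 + 32 + 16 + 1, so (H(m))^113 ≡ 146·21·86·109 ≡ 14 (mod 295)

14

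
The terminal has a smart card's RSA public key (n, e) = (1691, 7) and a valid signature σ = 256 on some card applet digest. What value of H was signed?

σ^7 mod 1691 = 536

536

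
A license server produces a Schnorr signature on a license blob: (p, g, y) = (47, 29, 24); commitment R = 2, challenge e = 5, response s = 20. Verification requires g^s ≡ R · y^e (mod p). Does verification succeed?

fails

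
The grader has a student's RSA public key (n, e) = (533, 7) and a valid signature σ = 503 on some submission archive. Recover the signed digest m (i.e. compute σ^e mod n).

35

σ^2 ≡ 503^2 = 253009 ≡ 367
σ^4 ≡ 367^2 = 134689 ≡ 373
7 = 4 + 2 + 1, so σ^7 ≡ 373·367·503 ≡ 35 (mod 533)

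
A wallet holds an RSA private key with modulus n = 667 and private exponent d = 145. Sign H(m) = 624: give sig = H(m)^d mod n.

561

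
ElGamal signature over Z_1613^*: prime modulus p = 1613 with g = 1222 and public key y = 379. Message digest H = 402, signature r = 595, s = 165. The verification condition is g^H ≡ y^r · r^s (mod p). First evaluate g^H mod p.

Squares mod 1613: 1222^1≡1222, 1222^2≡1259, 1222^4≡1115, 1222^8≡1215, 1222^16≡330, 1222^32≡829, 1222^64≡103, 1222^128≡931, 1222^256≡580
402 = 256 + 128 + 16 + 2, so 1222^402 ≡ 580·931·330·1259 ≡ 33 (mod 1613)

33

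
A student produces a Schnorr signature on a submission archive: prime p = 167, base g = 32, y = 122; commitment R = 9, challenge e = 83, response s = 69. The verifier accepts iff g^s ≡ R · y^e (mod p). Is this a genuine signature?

genuine

g^s mod p:
32^2 = 1024 ≡ 22
32^4 ≡ 22^2 = 484 ≡ 150
32^8 ≡ 150^2 = 22500 ≡ 122
32^16 ≡ 122^2 = 14884 ≡ 21
32^32 ≡ 21^2 = 441 ≡ 107
32^64 ≡ 107^2 = 11449 ≡ 93
69 = 64 + 4 + 1, so 32^69 ≡ 93·150·32 ≡ 9 (mod 167)
R · y^e mod p:
122^2 = 14884 ≡ 21
122^4 ≡ 21^2 = 441 ≡ 107
122^8 ≡ 107^2 = 11449 ≡ 93
122^16 ≡ 93^2 = 8649 ≡ 132
122^32 ≡ 132^2 = 17424 ≡ 56
122^64 ≡ 56^2 = 3136 ≡ 130
83 = 64 + 16 + 2 + 1, so 122^83 ≡ 130·132·21·122 ≡ 1 (mod 167)
9·1 = 9 ≡ 9 (mod 167)
9 ≡ 9 (mod 167); signature holds.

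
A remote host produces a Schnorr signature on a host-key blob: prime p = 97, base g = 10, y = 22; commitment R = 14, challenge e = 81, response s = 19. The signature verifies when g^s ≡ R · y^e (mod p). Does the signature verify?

g^s mod p:
Squares mod 97: 10^1≡10, 10^2≡3, 10^4≡9, 10^8≡81, 10^16≡62
19 = 16 + 2 + 1, so 10^19 ≡ 62·3·10 ≡ 17 (mod 97)
R · y^e mod p:
Squares mod 97: 22^1≡22, 22^2≡96, 22^4≡1, 22^8≡1, 22^16≡1, 22^32≡1, 22^64≡1
81 = 64 + 16 + 1, so 22^81 ≡ 1·1·22 ≡ 22 (mod 97)
14·22 = 308 ≡ 17 (mod 97)
17 ≡ 17 (mod 97); signature holds.

verifies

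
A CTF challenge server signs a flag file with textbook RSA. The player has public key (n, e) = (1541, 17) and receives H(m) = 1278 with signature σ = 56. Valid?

Squares mod 1541: σ^1≡56, σ^2≡54, σ^4≡1375, σ^8≡1359, σ^16≡763
17 = 16 + 1, so σ^17 ≡ 763·56 ≡ 1121 (mod 1541)
The recovered value 1121 does not match the digest 1278.

no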